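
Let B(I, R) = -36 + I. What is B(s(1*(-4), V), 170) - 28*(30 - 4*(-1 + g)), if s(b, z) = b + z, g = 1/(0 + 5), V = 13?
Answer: -4783/5 ≈ -956.60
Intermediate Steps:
g = ⅕ (g = 1/5 = ⅕ ≈ 0.20000)
B(s(1*(-4), V), 170) - 28*(30 - 4*(-1 + g)) = (-36 + (1*(-4) + 13)) - 28*(30 - 4*(-1 + ⅕)) = (-36 + (-4 + 13)) - 28*(30 - 4*(-⅘)) = (-36 + 9) - 28*(30 + 16/5) = -27 - 28*166/5 = -27 - 1*4648/5 = -27 - 4648/5 = -4783/5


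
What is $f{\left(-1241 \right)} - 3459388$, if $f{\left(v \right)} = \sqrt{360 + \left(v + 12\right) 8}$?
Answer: $-3459388 + 16 i \sqrt{37} \approx -3.4594 \cdot 10^{6} + 97.324 i$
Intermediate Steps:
$f{\left(v \right)} = \sqrt{456 + 8 v}$ ($f{\left(v \right)} = \sqrt{360 + \left(12 + v\right) 8} = \sqrt{360 + \left(96 + 8 v\right)} = \sqrt{456 + 8 v}$)
$f{\left(-1241 \right)} - 3459388 = 2 \sqrt{114 + 2 \left(-1241\right)} - 3459388 = 2 \sqrt{114 - 2482} - 3459388 = 2 \sqrt{-2368} - 3459388 = 2 \cdot 8 i \sqrt{37} - 3459388 = 16 i \sqrt{37} - 3459388 = -3459388 + 16 i \sqrt{37}$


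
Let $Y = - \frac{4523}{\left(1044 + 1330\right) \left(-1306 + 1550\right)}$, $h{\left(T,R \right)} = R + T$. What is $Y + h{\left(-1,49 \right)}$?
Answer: $\frac{27799765}{579256} \approx 47.992$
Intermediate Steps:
$Y = - \frac{4523}{579256}$ ($Y = - \frac{4523}{2374 \cdot 244} = - \frac{4523}{579256} \approx -0.0078083$)
$Y + h{\left(-1,49 \right)} = - \frac{4523}{579256} + \left(49 - 1\right) = - \frac{4523}{579256} + 48 = \frac{27799765}{579256}$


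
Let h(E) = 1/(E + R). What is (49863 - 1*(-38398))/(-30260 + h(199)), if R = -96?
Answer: -9090883/3116779 ≈ -2.9168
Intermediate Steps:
h(E) = 1/(-96 + E) (h(E) = 1/(E - 96) = 1/(-96 + E))
(49863 - 1*(-38398))/(-30260 + h(199)) = (49863 - 1*(-38398))/(-30260 + 1/(-96 + 199)) = (49863 + 38398)/(-30260 + 1/103) = 88261/(-30260 + 1/103) = 88261/(-3116779/103) = 88261*(-103/3116779) = -9090883/3116779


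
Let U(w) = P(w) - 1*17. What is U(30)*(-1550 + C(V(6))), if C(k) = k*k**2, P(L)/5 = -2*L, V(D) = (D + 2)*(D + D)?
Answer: -279969962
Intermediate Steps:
V(D) = 2*D*(2 + D) (V(D) = (2 + D)*(2*D) = 2*D*(2 + D))
P(L) = -10*L (P(L) = 5*(-2*L) = -10*L)
C(k) = k**3
U(w) = -17 - 10*w (U(w) = -10*w - 1*17 = -10*w - 17 = -17 - 10*w)
U(30)*(-1550 + C(V(6))) = (-17 - 10*30)*(-1550 + (2*6*(2 + 6))**3) = (-17 - 300)*(-1550 + (2*6*8)**3) = -317*(-1550 + 96**3) = -317*(-1550 + 884736) = -317*883186 = -279969962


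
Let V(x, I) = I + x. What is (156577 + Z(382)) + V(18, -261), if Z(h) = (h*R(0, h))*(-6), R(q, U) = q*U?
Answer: 156334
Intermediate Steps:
R(q, U) = U*q
Z(h) = 0 (Z(h) = (h*(h*0))*(-6) = (h*0)*(-6) = 0*(-6) = 0)
(156577 + Z(382)) + V(18, -261) = (156577 + 0) + (-261 + 18) = 156577 - 243 = 156334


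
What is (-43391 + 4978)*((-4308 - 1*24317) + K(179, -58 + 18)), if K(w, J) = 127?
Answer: 1094693674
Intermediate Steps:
(-43391 + 4978)*((-4308 - 1*24317) + K(179, -58 + 18)) = (-43391 + 4978)*((-4308 - 1*24317) + 127) = -38413*((-4308 - 24317) + 127) = -38413*(-28625 + 127) = -38413*(-28498) = 1094693674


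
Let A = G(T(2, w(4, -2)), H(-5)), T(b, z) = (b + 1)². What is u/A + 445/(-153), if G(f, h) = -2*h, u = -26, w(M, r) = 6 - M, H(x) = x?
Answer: -4214/765 ≈ -5.5085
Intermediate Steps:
T(b, z) = (1 + b)²
A = 10 (A = -2*(-5) = 10)
u/A + 445/(-153) = -26/10 + 445/(-153) = -26*⅒ + 445*(-1/153) = -13/5 - 445/153 = -4214/765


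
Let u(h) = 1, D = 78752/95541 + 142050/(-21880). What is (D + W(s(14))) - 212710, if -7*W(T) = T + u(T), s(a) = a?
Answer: -311271239510083/1463305956 ≈ -2.1272e+5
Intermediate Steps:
D = -1184850529/209043708 (D = 78752*(1/95541) + 142050*(-1/21880) = 78752/95541 - 14205/2188 = -1184850529/209043708 ≈ -5.6680)
W(T) = -⅐ - T/7 (W(T) = -(T + 1)/7 = -(1 + T)/7 = -⅐ - T/7)
(D + W(s(14))) - 212710 = (-1184850529/209043708 + (-⅐ - ⅐*14)) - 212710 = (-1184850529/209043708 + (-⅐ - 2)) - 212710 = (-1184850529/209043708 - 15/7) - 212710 = -11429609323/1463305956 - 212710 = -311271239510083/1463305956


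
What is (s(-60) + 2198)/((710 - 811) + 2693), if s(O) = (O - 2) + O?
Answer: 173/216 ≈ 0.80093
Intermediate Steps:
s(O) = -2 + 2*O (s(O) = (-2 + O) + O = -2 + 2*O)
(s(-60) + 2198)/((710 - 811) + 2693) = ((-2 + 2*(-60)) + 2198)/((710 - 811) + 2693) = ((-2 - 120) + 2198)/(-101 + 2693) = (-122 + 2198)/2592 = 2076*(1/2592) = 173/216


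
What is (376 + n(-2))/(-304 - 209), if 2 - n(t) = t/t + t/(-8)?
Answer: -1507/2052 ≈ -0.73441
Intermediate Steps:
n(t) = 1 + t/8 (n(t) = 2 - (t/t + t/(-8)) = 2 - (1 + t*(-⅛)) = 2 - (1 - t/8) = 2 + (-1 + t/8) = 1 + t/8)
(376 + n(-2))/(-304 - 209) = (376 + (1 + (⅛)*(-2)))/(-304 - 209) = (376 + (1 - ¼))/(-513) = (376 + ¾)*(-1/513) = (1507/4)*(-1/513) = -1507/2052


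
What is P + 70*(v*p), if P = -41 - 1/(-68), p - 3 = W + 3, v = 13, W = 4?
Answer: 616013/68 ≈ 9059.0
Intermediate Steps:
p = 10 (p = 3 + (4 + 3) = 3 + 7 = 10)
P = -2787/68 (P = -41 - 1*(-1/68) = -41 + 1/68 = -2787/68 ≈ -40.985)
P + 70*(v*p) = -2787/68 + 70*(13*10) = -2787/68 + 70*130 = -2787/68 + 9100 = 616013/68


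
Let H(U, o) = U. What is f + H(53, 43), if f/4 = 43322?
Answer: 173341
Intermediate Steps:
f = 173288 (f = 4*43322 = 173288)
f + H(53, 43) = 173288 + 53 = 173341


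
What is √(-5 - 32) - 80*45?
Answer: -3600 + I*√37 ≈ -3600.0 + 6.0828*I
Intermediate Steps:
√(-5 - 32) - 80*45 = √(-37) - 3600 = I*√37 - 3600 = -3600 + I*√37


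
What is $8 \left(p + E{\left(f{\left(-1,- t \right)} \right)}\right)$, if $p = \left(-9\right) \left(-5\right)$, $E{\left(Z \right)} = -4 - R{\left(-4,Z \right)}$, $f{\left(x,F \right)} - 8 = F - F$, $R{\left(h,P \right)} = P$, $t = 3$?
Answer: $264$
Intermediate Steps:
$f{\left(x,F \right)} = 8$ ($f{\left(x,F \right)} = 8 + \left(F - F\right) = 8 + 0 = 8$)
$E{\left(Z \right)} = -4 - Z$
$p = 45$
$8 \left(p + E{\left(f{\left(-1,- t \right)} \right)}\right) = 8 \left(45 - 12\right) = 8 \cdot 33 = 264$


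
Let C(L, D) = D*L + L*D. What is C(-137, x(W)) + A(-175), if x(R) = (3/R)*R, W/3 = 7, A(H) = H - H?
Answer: -822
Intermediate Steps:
A(H) = 0
W = 21 (W = 3*7 = 21)
x(R) = 3
C(L, D) = 2*D*L (C(L, D) = D*L + D*L = 2*D*L)
C(-137, x(W)) + A(-175) = 2*3*(-137) + 0 = -822 + 0 = -822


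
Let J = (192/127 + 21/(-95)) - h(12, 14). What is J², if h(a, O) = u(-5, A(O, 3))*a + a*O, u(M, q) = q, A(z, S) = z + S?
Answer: 20004213376449/145564225 ≈ 1.3743e+5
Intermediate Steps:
A(z, S) = S + z
h(a, O) = O*a + a*(3 + O) (h(a, O) = (3 + O)*a + a*O = a*(3 + O) + O*a = O*a + a*(3 + O))
J = -4472607/12065 (J = (192/127 + 21/(-95)) - 12*(3 + 2*14) = (192*(1/127) + 21*(-1/95)) - 12*(3 + 28) = (192/127 - 21/95) - 12*31 = 15573/12065 - 1*372 = 15573/12065 - 372 = -4472607/12065 ≈ -370.71)
J² = (-4472607/12065)² = 20004213376449/145564225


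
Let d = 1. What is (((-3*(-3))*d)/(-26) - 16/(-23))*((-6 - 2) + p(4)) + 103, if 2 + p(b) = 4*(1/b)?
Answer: 59713/598 ≈ 99.854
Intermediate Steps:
p(b) = -2 + 4/b (p(b) = -2 + 4*(1/b) = -2 + 4/b)
(((-3*(-3))*d)/(-26) - 16/(-23))*((-6 - 2) + p(4)) + 103 = ((-3*(-3)*1)/(-26) - 16/(-23))*((-6 - 2) + (-2 + 4/4)) + 103 = ((9*1)*(-1/26) - 16*(-1/23))*(-8 + (-2 + 4*(¼))) + 103 = (9*(-1/26) + 16/23)*(-8 + (-2 + 1)) + 103 = (-9/26 + 16/23)*(-8 - 1) + 103 = (209/598)*(-9) + 103 = -1881/598 + 103 = 59713/598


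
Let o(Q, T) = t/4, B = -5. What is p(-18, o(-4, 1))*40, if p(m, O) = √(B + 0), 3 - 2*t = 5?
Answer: 40*I*√5 ≈ 89.443*I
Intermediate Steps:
t = -1 (t = 3/2 - ½*5 = 3/2 - 5/2 = -1)
o(Q, T) = -¼ (o(Q, T) = -1/4 = -1*¼ = -¼)
p(m, O) = I*√5 (p(m, O) = √(-5 + 0) = √(-5) = I*√5)
p(-18, o(-4, 1))*40 = (I*√5)*40 = 40*I*√5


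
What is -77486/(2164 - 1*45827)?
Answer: 77486/43663 ≈ 1.7746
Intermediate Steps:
-77486/(2164 - 1*45827) = -77486/(2164 - 45827) = -77486/(-43663) = -77486*(-1/43663) = 77486/43663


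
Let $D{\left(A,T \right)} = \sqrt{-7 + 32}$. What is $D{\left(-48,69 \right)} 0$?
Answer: $0$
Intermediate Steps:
$D{\left(A,T \right)} = 5$ ($D{\left(A,T \right)} = \sqrt{25} = 5$)
$D{\left(-48,69 \right)} 0 = 5 \cdot 0 = 0$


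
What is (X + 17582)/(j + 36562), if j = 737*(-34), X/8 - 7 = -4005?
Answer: -7201/5752 ≈ -1.2519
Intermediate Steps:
X = -31984 (X = 56 + 8*(-4005) = 56 - 32040 = -31984)
j = -25058
(X + 17582)/(j + 36562) = (-31984 + 17582)/(-25058 + 36562) = -14402/11504 = -14402*1/11504 = -7201/5752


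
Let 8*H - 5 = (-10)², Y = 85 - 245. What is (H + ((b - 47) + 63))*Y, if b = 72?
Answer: -16180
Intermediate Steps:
Y = -160
H = 105/8 (H = 5/8 + (⅛)*(-10)² = 5/8 + (⅛)*100 = 5/8 + 25/2 = 105/8 ≈ 13.125)
(H + ((b - 47) + 63))*Y = (105/8 + ((72 - 47) + 63))*(-160) = (105/8 + (25 + 63))*(-160) = (105/8 + 88)*(-160) = (809/8)*(-160) = -16180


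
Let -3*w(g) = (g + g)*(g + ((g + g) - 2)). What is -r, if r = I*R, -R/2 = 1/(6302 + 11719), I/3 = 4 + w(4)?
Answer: -136/18021 ≈ -0.0075468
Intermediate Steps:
w(g) = -2*g*(-2 + 3*g)/3 (w(g) = -(g + g)*(g + ((g + g) - 2))/3 = -2*g*(g + (2*g - 2))/3 = -2*g*(g + (-2 + 2*g))/3 = -2*g*(-2 + 3*g)/3)
I = -68 (I = 3*(4 + (⅔)*4*(2 - 3*4)) = 3*(4 + (⅔)*4*(2 - 12)) = 3*(4 + (⅔)*4*(-10)) = 3*(4 - 80/3) = 3*(-68/3) = -68)
R = -2/18021 (R = -2/(6302 + 11719) = -2/18021 ≈ -0.00011098)
r = 136/18021 (r = -68*(-2/18021) = 136/18021 ≈ 0.0075468)
-r = -1*136/18021 = -136/18021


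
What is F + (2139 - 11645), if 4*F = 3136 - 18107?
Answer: -52995/4 ≈ -13249.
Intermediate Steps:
F = -14971/4 (F = (3136 - 18107)/4 = (¼)*(-14971) = -14971/4 ≈ -3742.8)
F + (2139 - 11645) = -14971/4 + (2139 - 11645) = -14971/4 - 9506 = -52995/4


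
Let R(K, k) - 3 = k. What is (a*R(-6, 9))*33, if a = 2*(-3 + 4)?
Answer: 792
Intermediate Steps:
R(K, k) = 3 + k
a = 2 (a = 2*1 = 2)
(a*R(-6, 9))*33 = (2*(3 + 9))*33 = (2*12)*33 = 24*33 = 792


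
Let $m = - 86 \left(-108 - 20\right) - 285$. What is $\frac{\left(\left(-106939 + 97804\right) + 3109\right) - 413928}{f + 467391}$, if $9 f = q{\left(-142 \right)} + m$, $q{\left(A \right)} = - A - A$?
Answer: $- \frac{209977}{234307} \approx -0.89616$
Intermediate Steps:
$q{\left(A \right)} = - 2 A$
$m = 10723$ ($m = \left(-86\right) \left(-128\right) - 285 = 11008 - 285 = 10723$)
$f = 1223$ ($f = \frac{\left(-2\right) \left(-142\right) + 10723}{9} = \frac{284 + 10723}{9} = \frac{1}{9} \cdot 11007 = 1223$)
$\frac{\left(\left(-106939 + 97804\right) + 3109\right) - 413928}{f + 467391} = \frac{\left(\left(-106939 + 97804\right) + 3109\right) - 413928}{1223 + 467391} = \frac{\left(-9135 + 3109\right) - 413928}{468614} = \left(-6026 - 413928\right) \frac{1}{468614} = \left(-419954\right) \frac{1}{468614} = - \frac{209977}{234307}$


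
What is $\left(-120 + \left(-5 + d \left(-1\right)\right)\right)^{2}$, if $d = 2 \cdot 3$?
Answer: $17161$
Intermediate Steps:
$d = 6$
$\left(-120 + \left(-5 + d \left(-1\right)\right)\right)^{2} = \left(-120 + \left(-5 + 6 \left(-1\right)\right)\right)^{2} = \left(-120 - 11\right)^{2} = \left(-131\right)^{2} = 17161$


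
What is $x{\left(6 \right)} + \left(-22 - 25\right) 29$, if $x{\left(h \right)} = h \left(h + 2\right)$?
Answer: $-1315$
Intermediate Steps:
$x{\left(h \right)} = h \left(2 + h\right)$
$x{\left(6 \right)} + \left(-22 - 25\right) 29 = 6 \left(2 + 6\right) + \left(-22 - 25\right) 29 = 6 \cdot 8 - 1363 = 48 - 1363 = -1315$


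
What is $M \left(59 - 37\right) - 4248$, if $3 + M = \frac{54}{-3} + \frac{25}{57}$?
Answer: $- \frac{267920}{57} \approx -4700.4$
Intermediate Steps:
$M = - \frac{1172}{57}$ ($M = -3 + \left(\frac{54}{-3} + \frac{25}{57}\right) = -3 + \left(54 \left(- \frac{1}{3}\right) + 25 \cdot \frac{1}{57}\right) = -3 + \left(-18 + \frac{25}{57}\right) = -3 - \frac{1001}{57} = - \frac{1172}{57} \approx -20.561$)
$M \left(59 - 37\right) - 4248 = - \frac{1172 \left(59 - 37\right)}{57} - 4248 = \left(- \frac{1172}{57}\right) 22 - 4248 = - \frac{25784}{57} - 4248 = - \frac{267920}{57}$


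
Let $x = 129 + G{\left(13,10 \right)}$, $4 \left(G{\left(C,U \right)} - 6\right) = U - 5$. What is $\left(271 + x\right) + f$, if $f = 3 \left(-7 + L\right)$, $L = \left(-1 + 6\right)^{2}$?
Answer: $\frac{1845}{4} \approx 461.25$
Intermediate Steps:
$G{\left(C,U \right)} = \frac{19}{4} + \frac{U}{4}$ ($G{\left(C,U \right)} = 6 + \frac{U - 5}{4} = 6 + \frac{-5 + U}{4} = 6 + \left(- \frac{5}{4} + \frac{U}{4}\right) = \frac{19}{4} + \frac{U}{4}$)
$x = \frac{545}{4}$ ($x = 129 + \left(\frac{19}{4} + \frac{1}{4} \cdot 10\right) = 129 + \left(\frac{19}{4} + \frac{5}{2}\right) = 129 + \frac{29}{4} = \frac{545}{4} \approx 136.25$)
$L = 25$ ($L = 5^{2} = 25$)
$f = 54$ ($f = 3 \left(-7 + 25\right) = 3 \cdot 18 = 54$)
$\left(271 + x\right) + f = \left(271 + \frac{545}{4}\right) + 54 = \frac{1629}{4} + 54 = \frac{1845}{4}$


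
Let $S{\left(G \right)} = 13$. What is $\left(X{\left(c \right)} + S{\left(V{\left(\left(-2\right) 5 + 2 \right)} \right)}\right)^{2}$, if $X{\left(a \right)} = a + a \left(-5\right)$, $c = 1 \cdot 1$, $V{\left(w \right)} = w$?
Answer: $81$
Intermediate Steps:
$c = 1$
$X{\left(a \right)} = - 4 a$ ($X{\left(a \right)} = a - 5 a = - 4 a$)
$\left(X{\left(c \right)} + S{\left(V{\left(\left(-2\right) 5 + 2 \right)} \right)}\right)^{2} = \left(\left(-4\right) 1 + 13\right)^{2} = \left(-4 + 13\right)^{2} = 9^{2} = 81$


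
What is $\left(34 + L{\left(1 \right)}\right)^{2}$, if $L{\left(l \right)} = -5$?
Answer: $841$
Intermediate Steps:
$\left(34 + L{\left(1 \right)}\right)^{2} = \left(34 - 5\right)^{2} = 29^{2} = 841$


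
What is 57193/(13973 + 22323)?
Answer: 57193/36296 ≈ 1.5757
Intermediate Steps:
57193/(13973 + 22323) = 57193/36296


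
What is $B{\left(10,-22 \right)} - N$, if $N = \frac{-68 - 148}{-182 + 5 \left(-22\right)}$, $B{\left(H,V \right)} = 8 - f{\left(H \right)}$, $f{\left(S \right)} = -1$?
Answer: $\frac{603}{73} \approx 8.2603$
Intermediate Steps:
$B{\left(H,V \right)} = 9$ ($B{\left(H,V \right)} = 8 - -1 = 8 + 1 = 9$)
$N = \frac{54}{73}$ ($N = - \frac{216}{-182 - 110} = - \frac{216}{-292} = \left(-216\right) \left(- \frac{1}{292}\right) = \frac{54}{73} \approx 0.73973$)
$B{\left(10,-22 \right)} - N = 9 - \frac{54}{73} = \frac{603}{73}$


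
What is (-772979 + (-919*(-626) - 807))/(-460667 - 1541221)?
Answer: 2363/23832 ≈ 0.099152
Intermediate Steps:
(-772979 + (-919*(-626) - 807))/(-460667 - 1541221) = (-772979 + (575294 - 807))/(-2001888) = (-772979 + 574487)*(-1/2001888) = -198492*(-1/2001888) = 2363/23832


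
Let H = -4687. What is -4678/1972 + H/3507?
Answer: -12824255/3457902 ≈ -3.7087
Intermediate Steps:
-4678/1972 + H/3507 = -4678/1972 - 4687/3507 = -4678*1/1972 - 4687*1/3507 = -2339/986 - 4687/3507 = -12824255/3457902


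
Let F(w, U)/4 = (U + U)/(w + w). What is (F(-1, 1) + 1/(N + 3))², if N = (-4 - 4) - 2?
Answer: 841/49 ≈ 17.163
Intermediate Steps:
F(w, U) = 4*U/w (F(w, U) = 4*((U + U)/(w + w)) = 4*((2*U)/((2*w))) = 4*((2*U)*(1/(2*w))) = 4*(U/w) = 4*U/w)
N = -10 (N = -8 - 2 = -10)
(F(-1, 1) + 1/(N + 3))² = (4*1/(-1) + 1/(-10 + 3))² = (4*1*(-1) + 1/(-7))² = (-4 - ⅐)² = (-29/7)² = 841/49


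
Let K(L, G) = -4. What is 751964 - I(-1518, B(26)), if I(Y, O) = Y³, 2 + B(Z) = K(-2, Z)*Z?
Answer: 3498715796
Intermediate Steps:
B(Z) = -2 - 4*Z
751964 - I(-1518, B(26)) = 751964 - 1*(-1518)³ = 751964 - 1*(-3497963832) = 751964 + 3497963832 = 3498715796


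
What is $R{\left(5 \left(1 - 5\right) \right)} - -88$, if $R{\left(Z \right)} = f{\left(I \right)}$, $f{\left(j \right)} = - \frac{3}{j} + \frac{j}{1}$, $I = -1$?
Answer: $90$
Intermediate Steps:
$f{\left(j \right)} = j - \frac{3}{j}$ ($f{\left(j \right)} = - \frac{3}{j} + j 1 = - \frac{3}{j} + j = j - \frac{3}{j}$)
$R{\left(Z \right)} = 2$ ($R{\left(Z \right)} = -1 - \frac{3}{-1} = -1 - -3 = -1 + 3 = 2$)
$R{\left(5 \left(1 - 5\right) \right)} - -88 = 2 - -88 = 2 + 88 = 90$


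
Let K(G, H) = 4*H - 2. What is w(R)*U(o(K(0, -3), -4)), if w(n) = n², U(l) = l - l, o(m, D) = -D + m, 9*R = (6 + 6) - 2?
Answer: 0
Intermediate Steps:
K(G, H) = -2 + 4*H
R = 10/9 (R = ((6 + 6) - 2)/9 = (12 - 2)/9 = (⅑)*10 = 10/9 ≈ 1.1111)
o(m, D) = m - D
U(l) = 0
w(R)*U(o(K(0, -3), -4)) = (10/9)²*0 = (100/81)*0 = 0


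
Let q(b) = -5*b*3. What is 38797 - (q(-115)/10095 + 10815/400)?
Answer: 2087365581/53840 ≈ 38770.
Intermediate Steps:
q(b) = -15*b
38797 - (q(-115)/10095 + 10815/400) = 38797 - (-15*(-115)/10095 + 10815/400) = 38797 - (1725*(1/10095) + 10815*(1/400)) = 38797 - (115/673 + 2163/80) = 38797 - 1*1464899/53840 = 38797 - 1464899/53840 = 2087365581/53840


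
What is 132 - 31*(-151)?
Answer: 4813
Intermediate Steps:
132 - 31*(-151) = 132 + 4681 = 4813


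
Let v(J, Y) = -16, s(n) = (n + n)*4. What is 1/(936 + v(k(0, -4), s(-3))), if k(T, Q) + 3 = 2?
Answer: 1/920 ≈ 0.0010870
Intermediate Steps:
k(T, Q) = -1 (k(T, Q) = -3 + 2 = -1)
s(n) = 8*n (s(n) = (2*n)*4 = 8*n)
1/(936 + v(k(0, -4), s(-3))) = 1/(936 - 16) = 1/920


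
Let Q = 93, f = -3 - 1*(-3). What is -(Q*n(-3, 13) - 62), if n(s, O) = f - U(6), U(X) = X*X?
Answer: 3410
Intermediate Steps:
U(X) = X²
f = 0 (f = -3 + 3 = 0)
n(s, O) = -36 (n(s, O) = 0 - 1*6² = 0 - 1*36 = 0 - 36 = -36)
-(Q*n(-3, 13) - 62) = -(93*(-36) - 62) = -(-3348 - 62) = -1*(-3410) = 3410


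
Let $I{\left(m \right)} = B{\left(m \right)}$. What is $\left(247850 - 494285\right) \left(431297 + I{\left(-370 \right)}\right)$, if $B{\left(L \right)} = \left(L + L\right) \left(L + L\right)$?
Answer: $-241234482195$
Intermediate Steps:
$B{\left(L \right)} = 4 L^{2}$ ($B{\left(L \right)} = 2 L 2 L = 4 L^{2}$)
$I{\left(m \right)} = 4 m^{2}$
$\left(247850 - 494285\right) \left(431297 + I{\left(-370 \right)}\right) = \left(247850 - 494285\right) \left(431297 + 4 \left(-370\right)^{2}\right) = - 246435 \left(431297 + 4 \cdot 136900\right) = - 246435 \left(431297 + 547600\right) = \left(-246435\right) 978897 = -241234482195$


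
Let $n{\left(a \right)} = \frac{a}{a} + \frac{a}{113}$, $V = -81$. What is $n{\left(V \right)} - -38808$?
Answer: $\frac{4385336}{113} \approx 38808.0$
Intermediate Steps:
$n{\left(a \right)} = 1 + \frac{a}{113}$ ($n{\left(a \right)} = 1 + a \frac{1}{113} = 1 + \frac{a}{113}$)
$n{\left(V \right)} - -38808 = \left(1 + \frac{1}{113} \left(-81\right)\right) - -38808 = \left(1 - \frac{81}{113}\right) + 38808 = \frac{32}{113} + 38808 = \frac{4385336}{113}$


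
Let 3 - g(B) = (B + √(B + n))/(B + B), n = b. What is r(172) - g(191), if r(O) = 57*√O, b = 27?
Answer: -5/2 + 114*√43 + √218/382 ≈ 745.09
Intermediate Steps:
n = 27
g(B) = 3 - (B + √(27 + B))/(2*B) (g(B) = 3 - (B + √(B + 27))/(B + B) = 3 - (B + √(27 + B))/(2*B))
r(172) - g(191) = 57*√172 - (-√(27 + 191) + 5*191)/(2*191) = 57*(2*√43) - (-√218 + 955)/(2*191) = 114*√43 - (955 - √218)/(2*191) = 114*√43 - (5/2 - √218/382) = 114*√43 + (-5/2 + √218/382) = -5/2 + 114*√43 + √218/382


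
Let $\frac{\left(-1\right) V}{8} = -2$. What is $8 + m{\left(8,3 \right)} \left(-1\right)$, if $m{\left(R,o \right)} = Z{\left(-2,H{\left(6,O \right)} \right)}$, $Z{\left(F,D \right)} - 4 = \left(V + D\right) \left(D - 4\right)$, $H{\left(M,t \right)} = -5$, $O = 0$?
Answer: $103$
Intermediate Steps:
$V = 16$ ($V = \left(-8\right) \left(-2\right) = 16$)
$Z{\left(F,D \right)} = 4 + \left(-4 + D\right) \left(16 + D\right)$ ($Z{\left(F,D \right)} = 4 + \left(16 + D\right) \left(D - 4\right) = 4 + \left(16 + D\right) \left(-4 + D\right) = 4 + \left(-4 + D\right) \left(16 + D\right)$)
$m{\left(R,o \right)} = -95$ ($m{\left(R,o \right)} = -60 + \left(-5\right)^{2} + 12 \left(-5\right) = -60 + 25 - 60 = -95$)
$8 + m{\left(8,3 \right)} \left(-1\right) = 8 - -95 = 8 + 95 = 103$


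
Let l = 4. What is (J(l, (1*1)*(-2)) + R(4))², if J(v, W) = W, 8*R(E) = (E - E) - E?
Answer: 25/4 ≈ 6.2500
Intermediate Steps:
R(E) = -E/8 (R(E) = ((E - E) - E)/8 = (0 - E)/8 = (-E)/8 = -E/8)
(J(l, (1*1)*(-2)) + R(4))² = ((1*1)*(-2) - ⅛*4)² = (1*(-2) - ½)² = (-2 - ½)² = (-5/2)² = 25/4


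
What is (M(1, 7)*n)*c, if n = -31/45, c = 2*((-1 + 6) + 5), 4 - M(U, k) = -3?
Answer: -868/9 ≈ -96.444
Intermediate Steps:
M(U, k) = 7 (M(U, k) = 4 - 1*(-3) = 4 + 3 = 7)
c = 20 (c = 2*(5 + 5) = 2*10 = 20)
n = -31/45 (n = -31*1/45 = -31/45 ≈ -0.68889)
(M(1, 7)*n)*c = (7*(-31/45))*20 = -217/45*20 = -868/9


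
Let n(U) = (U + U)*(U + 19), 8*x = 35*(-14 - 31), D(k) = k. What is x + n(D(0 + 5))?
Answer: 345/8 ≈ 43.125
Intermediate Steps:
x = -1575/8 (x = (35*(-14 - 31))/8 = (35*(-45))/8 = (1/8)*(-1575) = -1575/8 ≈ -196.88)
n(U) = 2*U*(19 + U) (n(U) = (2*U)*(19 + U) = 2*U*(19 + U))
x + n(D(0 + 5)) = -1575/8 + 2*(0 + 5)*(19 + (0 + 5)) = -1575/8 + 2*5*(19 + 5) = -1575/8 + 2*5*24 = -1575/8 + 240 = 345/8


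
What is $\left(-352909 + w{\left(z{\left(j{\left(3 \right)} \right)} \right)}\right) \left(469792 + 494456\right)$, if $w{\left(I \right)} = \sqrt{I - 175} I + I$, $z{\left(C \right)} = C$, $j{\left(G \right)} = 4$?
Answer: $-340287940440 + 11570976 i \sqrt{19} \approx -3.4029 \cdot 10^{11} + 5.0437 \cdot 10^{7} i$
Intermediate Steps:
$w{\left(I \right)} = I + I \sqrt{-175 + I}$ ($w{\left(I \right)} = \sqrt{-175 + I} I + I = I \sqrt{-175 + I} + I = I + I \sqrt{-175 + I}$)
$\left(-352909 + w{\left(z{\left(j{\left(3 \right)} \right)} \right)}\right) \left(469792 + 494456\right) = \left(-352909 + 4 \left(1 + \sqrt{-175 + 4}\right)\right) \left(469792 + 494456\right) = \left(-352909 + 4 \left(1 + \sqrt{-171}\right)\right) 964248 = \left(-352909 + 4 \left(1 + 3 i \sqrt{19}\right)\right) 964248 = \left(-352909 + \left(4 + 12 i \sqrt{19}\right)\right) 964248 = \left(-352905 + 12 i \sqrt{19}\right) 964248 = -340287940440 + 11570976 i \sqrt{19}$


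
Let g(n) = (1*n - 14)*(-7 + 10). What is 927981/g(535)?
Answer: 309327/521 ≈ 593.72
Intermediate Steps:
g(n) = -42 + 3*n (g(n) = (n - 14)*3 = (-14 + n)*3 = -42 + 3*n)
927981/g(535) = 927981/(-42 + 3*535) = 927981/(-42 + 1605) = 927981/1563 = 927981*(1/1563) = 309327/521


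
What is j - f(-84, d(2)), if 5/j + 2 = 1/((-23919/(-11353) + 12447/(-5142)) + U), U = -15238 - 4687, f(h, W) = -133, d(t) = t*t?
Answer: 101199470323927/775474495604 ≈ 130.50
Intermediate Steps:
d(t) = t**2
U = -19925
j = -1938637591405/775474495604 (j = 5/(-2 + 1/((-23919/(-11353) + 12447/(-5142)) - 19925)) = 5/(-2 + 1/((-23919*(-1/11353) + 12447*(-1/5142)) - 19925)) = 5/(-2 + 1/((23919/11353 - 4149/1714) - 19925)) = 5/(-2 + 1/(-6106431/19459042 - 19925)) = 5/(-2 + 1/(-387727518281/19459042)) = 5/(-2 - 19459042/387727518281) = 5/(-775474495604/387727518281) = 5*(-387727518281/775474495604) = -1938637591405/775474495604 ≈ -2.4999)
j - f(-84, d(2)) = -1938637591405/775474495604 - 1*(-133) = -1938637591405/775474495604 + 133 = 101199470323927/775474495604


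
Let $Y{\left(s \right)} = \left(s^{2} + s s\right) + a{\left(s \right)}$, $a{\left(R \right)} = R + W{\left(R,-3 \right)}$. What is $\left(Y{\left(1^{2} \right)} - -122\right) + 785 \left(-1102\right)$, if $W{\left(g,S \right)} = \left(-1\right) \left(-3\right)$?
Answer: $-864942$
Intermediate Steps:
$W{\left(g,S \right)} = 3$
$a{\left(R \right)} = 3 + R$ ($a{\left(R \right)} = R + 3 = 3 + R$)
$Y{\left(s \right)} = 3 + s + 2 s^{2}$ ($Y{\left(s \right)} = \left(s^{2} + s s\right) + \left(3 + s\right) = \left(s^{2} + s^{2}\right) + \left(3 + s\right) = 2 s^{2} + \left(3 + s\right) = 3 + s + 2 s^{2}$)
$\left(Y{\left(1^{2} \right)} - -122\right) + 785 \left(-1102\right) = \left(\left(3 + 1^{2} + 2 \left(1^{2}\right)^{2}\right) - -122\right) + 785 \left(-1102\right) = \left(\left(3 + 1 + 2 \cdot 1^{2}\right) + 122\right) - 865070 = \left(\left(3 + 1 + 2 \cdot 1\right) + 122\right) - 865070 = \left(\left(3 + 1 + 2\right) + 122\right) - 865070 = \left(6 + 122\right) - 865070 = 128 - 865070 = -864942$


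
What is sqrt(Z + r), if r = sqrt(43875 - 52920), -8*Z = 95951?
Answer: sqrt(-191902 + 48*I*sqrt(1005))/4 ≈ 0.4342 + 109.52*I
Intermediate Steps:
Z = -95951/8 (Z = -1/8*95951 = -95951/8 ≈ -11994.)
r = 3*I*sqrt(1005) (r = sqrt(-9045) = 3*I*sqrt(1005) ≈ 95.105*I)
sqrt(Z + r) = sqrt(-95951/8 + 3*I*sqrt(1005))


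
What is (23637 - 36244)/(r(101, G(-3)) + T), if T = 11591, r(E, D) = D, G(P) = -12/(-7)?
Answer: -88249/81149 ≈ -1.0875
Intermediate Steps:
G(P) = 12/7 (G(P) = -12*(-1/7) = 12/7)
(23637 - 36244)/(r(101, G(-3)) + T) = (23637 - 36244)/(12/7 + 11591) = -12607/81149/7 = -12607*7/81149 = -88249/81149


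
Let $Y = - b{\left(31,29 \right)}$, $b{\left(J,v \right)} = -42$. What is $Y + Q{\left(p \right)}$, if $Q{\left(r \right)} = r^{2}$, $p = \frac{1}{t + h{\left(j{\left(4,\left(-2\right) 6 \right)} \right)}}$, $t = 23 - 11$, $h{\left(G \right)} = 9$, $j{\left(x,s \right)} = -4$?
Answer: $\frac{18523}{441} \approx 42.002$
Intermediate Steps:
$t = 12$
$Y = 42$ ($Y = \left(-1\right) \left(-42\right) = 42$)
$p = \frac{1}{21}$ ($p = \frac{1}{12 + 9} = \frac{1}{21} \approx 0.047619$)
$Y + Q{\left(p \right)} = 42 + \left(\frac{1}{21}\right)^{2} = 42 + \frac{1}{441} = \frac{18523}{441}$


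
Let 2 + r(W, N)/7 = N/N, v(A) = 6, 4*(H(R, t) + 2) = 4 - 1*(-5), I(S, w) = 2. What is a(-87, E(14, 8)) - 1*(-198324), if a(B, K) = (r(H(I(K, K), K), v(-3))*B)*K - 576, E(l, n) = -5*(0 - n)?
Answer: 222108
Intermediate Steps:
H(R, t) = 1/4 (H(R, t) = -2 + (4 - 1*(-5))/4 = -2 + (4 + 5)/4 = -2 + (1/4)*9 = -2 + 9/4 = 1/4)
E(l, n) = 5*n (E(l, n) = -(-5)*n = 5*n)
r(W, N) = -7 (r(W, N) = -14 + 7*(N/N) = -14 + 7*1 = -14 + 7 = -7)
a(B, K) = -576 - 7*B*K (a(B, K) = (-7*B)*K - 576 = -7*B*K - 576 = -576 - 7*B*K)
a(-87, E(14, 8)) - 1*(-198324) = (-576 - 7*(-87)*5*8) - 1*(-198324) = (-576 - 7*(-87)*40) + 198324 = (-576 + 24360) + 198324 = 23784 + 198324 = 222108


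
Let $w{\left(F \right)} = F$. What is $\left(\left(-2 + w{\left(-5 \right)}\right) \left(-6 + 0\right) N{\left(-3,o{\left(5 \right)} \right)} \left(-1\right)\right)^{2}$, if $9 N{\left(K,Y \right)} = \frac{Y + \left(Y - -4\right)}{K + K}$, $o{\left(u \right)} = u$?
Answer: $\frac{9604}{81} \approx 118.57$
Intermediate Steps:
$N{\left(K,Y \right)} = \frac{4 + 2 Y}{18 K}$ ($N{\left(K,Y \right)} = \frac{\left(Y + \left(Y - -4\right)\right) \frac{1}{K + K}}{9} = \frac{\left(Y + \left(Y + 4\right)\right) \frac{1}{2 K}}{9} = \frac{\left(Y + \left(4 + Y\right)\right) \frac{1}{2 K}}{9} = \frac{\left(4 + 2 Y\right) \frac{1}{2 K}}{9} = \frac{\frac{1}{2} \frac{1}{K} \left(4 + 2 Y\right)}{9} = \frac{4 + 2 Y}{18 K}$)
$\left(\left(-2 + w{\left(-5 \right)}\right) \left(-6 + 0\right) N{\left(-3,o{\left(5 \right)} \right)} \left(-1\right)\right)^{2} = \left(\left(-2 - 5\right) \left(-6 + 0\right) \frac{2 + 5}{9 \left(-3\right)} \left(-1\right)\right)^{2} = \left(\left(-7\right) \left(-6\right) \frac{1}{9} \left(- \frac{1}{3}\right) 7 \left(-1\right)\right)^{2} = \left(42 \left(- \frac{7}{27}\right) \left(-1\right)\right)^{2} = \left(\left(- \frac{98}{9}\right) \left(-1\right)\right)^{2} = \left(\frac{98}{9}\right)^{2} = \frac{9604}{81}$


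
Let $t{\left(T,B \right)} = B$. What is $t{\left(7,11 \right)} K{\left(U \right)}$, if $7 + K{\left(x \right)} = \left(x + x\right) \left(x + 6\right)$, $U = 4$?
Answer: $803$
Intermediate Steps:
$K{\left(x \right)} = -7 + 2 x \left(6 + x\right)$ ($K{\left(x \right)} = -7 + \left(x + x\right) \left(x + 6\right) = -7 + 2 x \left(6 + x\right)$)
$t{\left(7,11 \right)} K{\left(U \right)} = 11 \left(-7 + 2 \cdot 4^{2} + 12 \cdot 4\right) = 11 \left(-7 + 2 \cdot 16 + 48\right) = 11 \left(-7 + 32 + 48\right) = 11 \cdot 73 = 803$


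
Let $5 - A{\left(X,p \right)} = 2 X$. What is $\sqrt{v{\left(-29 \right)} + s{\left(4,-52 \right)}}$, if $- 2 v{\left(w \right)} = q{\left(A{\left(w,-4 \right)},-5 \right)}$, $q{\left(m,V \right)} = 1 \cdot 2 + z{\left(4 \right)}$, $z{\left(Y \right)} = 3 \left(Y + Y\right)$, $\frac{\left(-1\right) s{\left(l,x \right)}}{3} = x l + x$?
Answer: $\sqrt{767} \approx 27.695$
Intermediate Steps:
$s{\left(l,x \right)} = - 3 x - 3 l x$ ($s{\left(l,x \right)} = - 3 \left(x l + x\right) = - 3 \left(l x + x\right) = - 3 \left(x + l x\right) = - 3 x - 3 l x$)
$A{\left(X,p \right)} = 5 - 2 X$
$z{\left(Y \right)} = 6 Y$ ($z{\left(Y \right)} = 3 \cdot 2 Y = 6 Y$)
$q{\left(m,V \right)} = 26$ ($q{\left(m,V \right)} = 1 \cdot 2 + 6 \cdot 4 = 2 + 24 = 26$)
$v{\left(w \right)} = -13$ ($v{\left(w \right)} = \left(- \frac{1}{2}\right) 26 = -13$)
$\sqrt{v{\left(-29 \right)} + s{\left(4,-52 \right)}} = \sqrt{-13 - - 156 \left(1 + 4\right)} = \sqrt{-13 - \left(-156\right) 5} = \sqrt{-13 + 780} = \sqrt{767}$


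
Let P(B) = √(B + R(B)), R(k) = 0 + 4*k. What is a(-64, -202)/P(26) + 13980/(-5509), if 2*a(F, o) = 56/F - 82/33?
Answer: -13980/5509 - 887*√130/68640 ≈ -2.6850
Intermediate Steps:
R(k) = 4*k
a(F, o) = -41/33 + 28/F (a(F, o) = (56/F - 82/33)/2 = (-82/33 + 56/F)/2 = -41/33 + 28/F)
P(B) = √5*√B (P(B) = √(B + 4*B) = √(5*B) = √5*√B)
a(-64, -202)/P(26) + 13980/(-5509) = (-41/33 + 28/(-64))/((√5*√26)) + 13980/(-5509) = (-41/33 + 28*(-1/64))/(√130) + 13980*(-1/5509) = (-41/33 - 7/16)*(√130/130) - 13980/5509 = -887*√130/68640 - 13980/5509 = -13980/5509 - 887*√130/68640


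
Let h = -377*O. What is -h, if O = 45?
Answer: 16965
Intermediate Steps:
h = -16965 (h = -377*45 = -16965)
-h = -1*(-16965) = 16965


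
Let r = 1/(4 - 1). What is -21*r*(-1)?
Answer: 7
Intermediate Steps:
r = ⅓ (r = 1/3 = ⅓ ≈ 0.33333)
-21*r*(-1) = -21*⅓*(-1) = -7*(-1) = 7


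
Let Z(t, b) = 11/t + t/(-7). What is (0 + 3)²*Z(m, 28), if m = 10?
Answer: -207/70 ≈ -2.9571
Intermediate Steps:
Z(t, b) = 11/t - t/7 (Z(t, b) = 11/t + t*(-⅐) = 11/t - t/7)
(0 + 3)²*Z(m, 28) = (0 + 3)²*(11/10 - ⅐*10) = 3²*(11*(⅒) - 10/7) = 9*(11/10 - 10/7) = 9*(-23/70) = -207/70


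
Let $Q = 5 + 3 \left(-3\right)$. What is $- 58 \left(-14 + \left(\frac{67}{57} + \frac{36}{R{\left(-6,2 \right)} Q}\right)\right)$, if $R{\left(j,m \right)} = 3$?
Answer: $\frac{52316}{57} \approx 917.82$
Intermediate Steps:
$Q = -4$ ($Q = 5 - 9 = -4$)
$- 58 \left(-14 + \left(\frac{67}{57} + \frac{36}{R{\left(-6,2 \right)} Q}\right)\right) = - 58 \left(-14 + \left(\frac{67}{57} + \frac{36}{3 \left(-4\right)}\right)\right) = - 58 \left(-14 + \left(67 \cdot \frac{1}{57} + \frac{36}{-12}\right)\right) = - 58 \left(-14 + \left(\frac{67}{57} + 36 \left(- \frac{1}{12}\right)\right)\right) = - 58 \left(-14 + \left(\frac{67}{57} - 3\right)\right) = - 58 \left(-14 - \frac{104}{57}\right) = \left(-58\right) \left(- \frac{902}{57}\right) = \frac{52316}{57}$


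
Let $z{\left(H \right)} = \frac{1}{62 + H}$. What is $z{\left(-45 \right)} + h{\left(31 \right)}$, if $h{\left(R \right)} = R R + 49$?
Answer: $\frac{17171}{17} \approx 1010.1$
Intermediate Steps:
$h{\left(R \right)} = 49 + R^{2}$ ($h{\left(R \right)} = R^{2} + 49 = 49 + R^{2}$)
$z{\left(-45 \right)} + h{\left(31 \right)} = \frac{1}{62 - 45} + \left(49 + 31^{2}\right) = \frac{1}{17} + \left(49 + 961\right) = \frac{1}{17} + 1010 = \frac{17171}{17}$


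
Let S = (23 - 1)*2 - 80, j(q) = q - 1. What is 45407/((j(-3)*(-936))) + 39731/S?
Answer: -4086617/3744 ≈ -1091.5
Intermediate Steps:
j(q) = -1 + q
S = -36 (S = 22*2 - 80 = 44 - 80 = -36)
45407/((j(-3)*(-936))) + 39731/S = 45407/(((-1 - 3)*(-936))) + 39731/(-36) = 45407/((-4*(-936))) + 39731*(-1/36) = 45407/3744 - 39731/36 = -4086617/3744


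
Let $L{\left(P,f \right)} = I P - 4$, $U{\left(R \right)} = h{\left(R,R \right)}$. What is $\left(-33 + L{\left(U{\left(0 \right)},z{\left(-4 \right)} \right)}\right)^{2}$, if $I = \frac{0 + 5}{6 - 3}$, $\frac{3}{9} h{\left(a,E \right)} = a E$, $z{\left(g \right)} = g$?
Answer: $1369$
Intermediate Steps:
$h{\left(a,E \right)} = 3 E a$ ($h{\left(a,E \right)} = 3 a E = 3 E a$)
$I = \frac{5}{3} \approx 1.6667$
$U{\left(R \right)} = 3 R^{2}$ ($U{\left(R \right)} = 3 R R = 3 R^{2}$)
$L{\left(P,f \right)} = -4 + \frac{5 P}{3}$ ($L{\left(P,f \right)} = \frac{5 P}{3} - 4 = -4 + \frac{5 P}{3}$)
$\left(-33 + L{\left(U{\left(0 \right)},z{\left(-4 \right)} \right)}\right)^{2} = \left(-33 - \left(4 - \frac{5 \cdot 3 \cdot 0^{2}}{3}\right)\right)^{2} = \left(-33 - \left(4 - \frac{5 \cdot 3 \cdot 0}{3}\right)\right)^{2} = \left(-33 + \left(-4 + \frac{5}{3} \cdot 0\right)\right)^{2} = \left(-33 + \left(-4 + 0\right)\right)^{2} = \left(-33 - 4\right)^{2} = \left(-37\right)^{2} = 1369$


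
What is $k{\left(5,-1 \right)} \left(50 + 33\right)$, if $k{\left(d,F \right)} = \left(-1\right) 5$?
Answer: $-415$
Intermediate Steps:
$k{\left(d,F \right)} = -5$
$k{\left(5,-1 \right)} \left(50 + 33\right) = - 5 \left(50 + 33\right) = \left(-5\right) 83 = -415$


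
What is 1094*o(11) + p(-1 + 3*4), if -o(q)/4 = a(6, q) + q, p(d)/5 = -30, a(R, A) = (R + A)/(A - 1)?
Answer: -278626/5 ≈ -55725.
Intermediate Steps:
a(R, A) = (A + R)/(-1 + A)
p(d) = -150 (p(d) = 5*(-30) = -150)
o(q) = -4*q - 4*(6 + q)/(-1 + q) (o(q) = -4*((q + 6)/(-1 + q) + q) = -4*((6 + q)/(-1 + q) + q) = -4*(q + (6 + q)/(-1 + q)) = -4*q - 4*(6 + q)/(-1 + q))
1094*o(11) + p(-1 + 3*4) = 1094*(4*(-6 - 1*11²)/(-1 + 11)) - 150 = 1094*(4*(-6 - 1*121)/10) - 150 = 1094*(4*(⅒)*(-6 - 121)) - 150 = 1094*(4*(⅒)*(-127)) - 150 = 1094*(-254/5) - 150 = -277876/5 - 150 = -278626/5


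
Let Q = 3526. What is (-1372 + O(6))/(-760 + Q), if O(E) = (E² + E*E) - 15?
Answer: -1315/2766 ≈ -0.47542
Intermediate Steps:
O(E) = -15 + 2*E² (O(E) = (E² + E²) - 15 = 2*E² - 15 = -15 + 2*E²)
(-1372 + O(6))/(-760 + Q) = (-1372 + (-15 + 2*6²))/(-760 + 3526) = (-1372 + (-15 + 2*36))/2766 = (-1372 + (-15 + 72))*(1/2766) = (-1372 + 57)*(1/2766) = -1315*1/2766 = -1315/2766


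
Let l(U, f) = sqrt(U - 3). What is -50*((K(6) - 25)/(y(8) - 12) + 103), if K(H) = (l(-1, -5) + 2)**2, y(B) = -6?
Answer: -46975/9 + 200*I/9 ≈ -5219.4 + 22.222*I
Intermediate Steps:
l(U, f) = sqrt(-3 + U)
K(H) = (2 + 2*I)**2 (K(H) = (sqrt(-3 - 1) + 2)**2 = (sqrt(-4) + 2)**2 = (2*I + 2)**2 = (2 + 2*I)**2)
-50*((K(6) - 25)/(y(8) - 12) + 103) = -50*((8*I - 25)/(-6 - 12) + 103) = -50*((-25 + 8*I)/(-18) + 103) = -50*((-25 + 8*I)*(-1/18) + 103) = -50*((25/18 - 4*I/9) + 103) = -50*(1879/18 - 4*I/9) = -46975/9 + 200*I/9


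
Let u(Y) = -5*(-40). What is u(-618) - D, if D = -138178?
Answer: 138378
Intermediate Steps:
u(Y) = 200
u(-618) - D = 200 - 1*(-138178) = 200 + 138178 = 138378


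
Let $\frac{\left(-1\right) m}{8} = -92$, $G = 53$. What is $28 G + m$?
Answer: $2220$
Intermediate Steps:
$m = 736$ ($m = \left(-8\right) \left(-92\right) = 736$)
$28 G + m = 28 \cdot 53 + 736 = 1484 + 736 = 2220$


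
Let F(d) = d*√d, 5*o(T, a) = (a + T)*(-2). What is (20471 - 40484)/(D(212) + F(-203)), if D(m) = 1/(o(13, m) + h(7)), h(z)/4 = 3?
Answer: 1561014/50895257869 - 24717095676*I*√203/50895257869 ≈ 3.0671e-5 - 6.9194*I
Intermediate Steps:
o(T, a) = -2*T/5 - 2*a/5 (o(T, a) = ((a + T)*(-2))/5 = ((T + a)*(-2))/5 = (-2*T - 2*a)/5 = -2*T/5 - 2*a/5)
h(z) = 12 (h(z) = 4*3 = 12)
D(m) = 1/(34/5 - 2*m/5) (D(m) = 1/((-⅖*13 - 2*m/5) + 12) = 1/((-26/5 - 2*m/5) + 12) = 1/(34/5 - 2*m/5))
F(d) = d^(3/2)
(20471 - 40484)/(D(212) + F(-203)) = (20471 - 40484)/(-5/(-34 + 2*212) + (-203)^(3/2)) = -20013/(-5/(-34 + 424) - 203*I*√203) = -20013/(-5/390 - 203*I*√203) = -20013/(-5*1/390 - 203*I*√203) = -20013/(-1/78 - 203*I*√203)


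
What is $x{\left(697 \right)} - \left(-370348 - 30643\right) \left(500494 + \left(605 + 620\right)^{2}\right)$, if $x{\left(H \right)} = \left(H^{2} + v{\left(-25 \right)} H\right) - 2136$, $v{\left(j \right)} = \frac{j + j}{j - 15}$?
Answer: $\frac{3209724773893}{4} \approx 8.0243 \cdot 10^{11}$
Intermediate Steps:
$v{\left(j \right)} = \frac{2 j}{-15 + j}$
$x{\left(H \right)} = -2136 + H^{2} + \frac{5 H}{4}$ ($x{\left(H \right)} = \left(H^{2} + 2 \left(-25\right) \frac{1}{-15 - 25} H\right) - 2136 = \left(H^{2} + 2 \left(-25\right) \frac{1}{-40} H\right) - 2136 = \left(H^{2} + 2 \left(-25\right) \left(- \frac{1}{40}\right) H\right) - 2136 = \left(H^{2} + \frac{5 H}{4}\right) - 2136 = -2136 + H^{2} + \frac{5 H}{4}$)
$x{\left(697 \right)} - \left(-370348 - 30643\right) \left(500494 + \left(605 + 620\right)^{2}\right) = \left(-2136 + 697^{2} + \frac{5}{4} \cdot 697\right) - \left(-370348 - 30643\right) \left(500494 + \left(605 + 620\right)^{2}\right) = \left(-2136 + 485809 + \frac{3485}{4}\right) - - 400991 \left(500494 + 1225^{2}\right) = \frac{1938177}{4} - - 400991 \left(500494 + 1500625\right) = \frac{1938177}{4} - \left(-400991\right) 2001119 = \frac{1938177}{4} - -802430708929 = \frac{1938177}{4} + 802430708929 = \frac{3209724773893}{4}$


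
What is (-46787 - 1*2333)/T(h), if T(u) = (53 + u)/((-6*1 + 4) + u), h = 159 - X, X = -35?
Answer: -9431040/247 ≈ -38182.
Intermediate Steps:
h = 194 (h = 159 - 1*(-35) = 159 + 35 = 194)
T(u) = (53 + u)/(-2 + u) (T(u) = (53 + u)/((-6 + 4) + u) = (53 + u)/(-2 + u))
(-46787 - 1*2333)/T(h) = (-46787 - 1*2333)/(((53 + 194)/(-2 + 194))) = (-46787 - 2333)/((247/192)) = -49120/((1/192)*247) = -49120/247/192 = -49120*192/247 = -9431040/247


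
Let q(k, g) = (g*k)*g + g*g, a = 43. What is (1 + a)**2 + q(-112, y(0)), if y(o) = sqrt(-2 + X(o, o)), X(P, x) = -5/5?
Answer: 2269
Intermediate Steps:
X(P, x) = -1 (X(P, x) = -5*1/5 = -1)
y(o) = I*sqrt(3) (y(o) = sqrt(-2 - 1) = sqrt(-3) = I*sqrt(3))
q(k, g) = g**2 + k*g**2 (q(k, g) = k*g**2 + g**2 = g**2 + k*g**2)
(1 + a)**2 + q(-112, y(0)) = (1 + 43)**2 + (I*sqrt(3))**2*(1 - 112) = 44**2 - 3*(-111) = 1936 + 333 = 2269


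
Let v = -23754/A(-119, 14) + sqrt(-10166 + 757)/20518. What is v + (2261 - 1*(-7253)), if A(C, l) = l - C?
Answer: 1241608/133 + 97*I/20518 ≈ 9335.4 + 0.0047276*I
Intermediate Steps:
v = -23754/133 + 97*I/20518 (v = -23754/(14 - 1*(-119)) + sqrt(-10166 + 757)/20518 = -23754/(14 + 119) + sqrt(-9409)*(1/20518) = -23754/133 + (97*I)*(1/20518) = -23754*1/133 + 97*I/20518 = -23754/133 + 97*I/20518 ≈ -178.6 + 0.0047276*I)
v + (2261 - 1*(-7253)) = (-23754/133 + 97*I/20518) + (2261 - 1*(-7253)) = (-23754/133 + 97*I/20518) + (2261 + 7253) = (-23754/133 + 97*I/20518) + 9514 = 1241608/133 + 97*I/20518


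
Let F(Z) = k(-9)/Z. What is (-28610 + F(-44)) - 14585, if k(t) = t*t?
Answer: -1900661/44 ≈ -43197.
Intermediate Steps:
k(t) = t²
F(Z) = 81/Z (F(Z) = (-9)²/Z = 81/Z)
(-28610 + F(-44)) - 14585 = (-28610 + 81/(-44)) - 14585 = (-28610 + 81*(-1/44)) - 14585 = (-28610 - 81/44) - 14585 = -1258921/44 - 14585 = -1900661/44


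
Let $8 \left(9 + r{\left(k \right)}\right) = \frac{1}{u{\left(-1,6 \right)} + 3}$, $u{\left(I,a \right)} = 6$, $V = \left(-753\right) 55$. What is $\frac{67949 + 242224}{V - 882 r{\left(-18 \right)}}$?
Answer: $- \frac{1240692}{133957} \approx -9.2619$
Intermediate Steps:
$V = -41415$
$r{\left(k \right)} = - \frac{647}{72}$ ($r{\left(k \right)} = -9 + \frac{1}{8 \left(6 + 3\right)} = -9 + \frac{1}{8 \cdot 9} = -9 + \frac{1}{8} \cdot \frac{1}{9} = -9 + \frac{1}{72} = - \frac{647}{72}$)
$\frac{67949 + 242224}{V - 882 r{\left(-18 \right)}} = \frac{67949 + 242224}{-41415 - - \frac{31703}{4}} = \frac{310173}{-41415 + \frac{31703}{4}} = \frac{310173}{- \frac{133957}{4}} = 310173 \left(- \frac{4}{133957}\right) = - \frac{1240692}{133957}$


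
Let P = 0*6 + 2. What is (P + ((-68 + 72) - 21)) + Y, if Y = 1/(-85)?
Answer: -1276/85 ≈ -15.012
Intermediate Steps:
Y = -1/85 ≈ -0.011765
P = 2 (P = 0 + 2 = 2)
(P + ((-68 + 72) - 21)) + Y = (2 + ((-68 + 72) - 21)) - 1/85 = (2 + (4 - 21)) - 1/85 = (2 - 17) - 1/85 = -15 - 1/85 = -1276/85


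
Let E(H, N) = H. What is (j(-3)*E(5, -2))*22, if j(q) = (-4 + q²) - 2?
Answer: 330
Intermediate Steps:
j(q) = -6 + q²
(j(-3)*E(5, -2))*22 = ((-6 + (-3)²)*5)*22 = ((-6 + 9)*5)*22 = (3*5)*22 = 15*22 = 330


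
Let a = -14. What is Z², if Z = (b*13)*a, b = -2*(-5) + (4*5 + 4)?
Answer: 38291344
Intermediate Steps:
b = 34 (b = 10 + (20 + 4) = 10 + 24 = 34)
Z = -6188 (Z = (34*13)*(-14) = 442*(-14) = -6188)
Z² = (-6188)² = 38291344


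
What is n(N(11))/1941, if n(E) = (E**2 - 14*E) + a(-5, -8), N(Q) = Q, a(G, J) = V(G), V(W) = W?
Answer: -38/1941 ≈ -0.019578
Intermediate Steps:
a(G, J) = G
n(E) = -5 + E**2 - 14*E (n(E) = (E**2 - 14*E) - 5 = -5 + E**2 - 14*E)
n(N(11))/1941 = (-5 + 11**2 - 14*11)/1941 = (-5 + 121 - 154)*(1/1941) = -38*1/1941 = -38/1941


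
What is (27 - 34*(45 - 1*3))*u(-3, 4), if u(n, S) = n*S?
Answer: 16812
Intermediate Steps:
u(n, S) = S*n
(27 - 34*(45 - 1*3))*u(-3, 4) = (27 - 34*(45 - 1*3))*(4*(-3)) = (27 - 34*(45 - 3))*(-12) = (27 - 34*42)*(-12) = (27 - 1428)*(-12) = -1401*(-12) = 16812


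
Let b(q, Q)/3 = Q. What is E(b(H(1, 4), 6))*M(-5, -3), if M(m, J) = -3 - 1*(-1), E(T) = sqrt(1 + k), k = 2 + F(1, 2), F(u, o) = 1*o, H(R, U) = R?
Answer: -2*sqrt(5) ≈ -4.4721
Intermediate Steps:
F(u, o) = o
b(q, Q) = 3*Q
k = 4 (k = 2 + 2 = 4)
E(T) = sqrt(5) (E(T) = sqrt(1 + 4) = sqrt(5))
M(m, J) = -2 (M(m, J) = -3 + 1 = -2)
E(b(H(1, 4), 6))*M(-5, -3) = sqrt(5)*(-2) = -2*sqrt(5)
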